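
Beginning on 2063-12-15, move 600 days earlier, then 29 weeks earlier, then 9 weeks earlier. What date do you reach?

August 1, 2061

Going back 600 days from December 15, 2063:
Going back 15 days from December 15, 2063 reaches the end of the previous month; 600 − 15 = 585 left.
November 2063 has 30 days: 585 − 30 = 555 left.
October 2063 has 31 days: 555 − 31 = 524 left.
September 2063 has 30 days: 524 − 30 = 494 left.
August 2063 has 31 days: 494 − 31 = 463 left.
July 2063 has 31 days: 463 − 31 = 432 left.
June 2063 has 30 days: 432 − 30 = 402 left.
May 2063 has 31 days: 402 − 31 = 371 left.
April 2063 has 30 days: 371 − 30 = 341 left.
March 2063 has 31 days: 341 − 31 = 310 left.
February 2063 has 28 days (2063 is not a leap year): 310 − 28 = 282 left.
January 2063 has 31 days: 282 − 31 = 251 left.
December 2062 has 31 days: 251 − 31 = 220 left.
November 2062 has 30 days: 220 − 30 = 190 left.
October 2062 has 31 days: 190 − 31 = 159 left.
September 2062 has 30 days: 159 − 30 = 129 left.
August 2062 has 31 days: 129 − 31 = 98 left.
July 2062 has 31 days: 98 − 31 = 67 left.
June 2062 has 30 days: 67 − 30 = 37 left.
May 2062 has 31 days: 37 − 31 = 6 left.
April 2062 has 30 days; 30 − 6 = 24 → April 24, 2062.
Going back 29 weeks (= 203 days) from April 24, 2062:
Going back 24 days from April 24, 2062 reaches the end of the previous month; 203 − 24 = 179 left.
March 2062 has 31 days: 179 − 31 = 148 left.
February 2062 has 28 days (2062 is not a leap year): 148 − 28 = 120 left.
January 2062 has 31 days: 120 − 31 = 89 left.
December 2061 has 31 days: 89 − 31 = 58 left.
November 2061 has 30 days: 58 − 30 = 28 left.
October 2061 has 31 days; 31 − 28 = 3 → October 3, 2061.
Going back 9 weeks (= 63 days) from October 3, 2061:
Going back 3 days from October 3, 2061 reaches the end of the previous month; 63 − 3 = 60 left.
September 2061 has 30 days: 60 − 30 = 30 left.
August 2061 has 31 days; 31 − 30 = 1 → August 1, 2061.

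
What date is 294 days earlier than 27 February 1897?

May 9, 1896

Going back 294 days from February 27, 1897.
Going back 27 days from February 27, 1897 reaches the end of the previous month; 294 − 27 = 267 left.
January 1897 has 31 days: 267 − 31 = 236 left.
December 1896 has 31 days: 236 − 31 = 205 left.
November 1896 has 30 days: 205 − 30 = 175 left.
October 1896 has 31 days: 175 − 31 = 144 left.
September 1896 has 30 days: 144 − 30 = 114 left.
August 1896 has 31 days: 114 − 31 = 83 left.
July 1896 has 31 days: 83 − 31 = 52 left.
June 1896 has 30 days: 52 − 30 = 22 left.
May 1896 has 31 days; 31 − 22 = 9 → May 9, 1896.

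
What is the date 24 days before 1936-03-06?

Counting back 24 days from March 6, 1936.
Going back 6 days from March 6, 1936 reaches the end of the previous month; 24 − 6 = 18 left.
February 1936 has 29 days; 29 − 18 = 11 → February 11, 1936.

February 11, 1936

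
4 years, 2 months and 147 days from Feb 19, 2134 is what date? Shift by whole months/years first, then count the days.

Counting forward 4 years, 2 months and 147 days from February 19, 2134: first the month/year part, then the days.
+4 years → 2138; month 2 + 2 = 4 → April 2138.
Day 19 is valid in April, giving April 19, 2138.
Now add 147 days from April 19, 2138.
April has 30 days, so 30 − 19 = 11 days remain after April 19, 2138; 147 − 11 = 136 left.
May 2138 has 31 days: 136 − 31 = 105 left.
June 2138 has 30 days: 105 − 30 = 75 left.
July 2138 has 31 days: 75 − 31 = 44 left.
August 2138 has 31 days: 44 − 31 = 13 left.
13 days into September 2138 → September 13, 2138.

September 13, 2138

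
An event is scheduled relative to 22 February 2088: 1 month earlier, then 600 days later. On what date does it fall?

Subtracting 1 month from February 22, 2088:
month 2 − 1 = 1 → January 2088.
Day 22 is valid in January, giving January 22, 2088.
Adding 600 days from January 22, 2088:
January has 31 days, so 31 − 22 = 9 days remain after January 22, 2088; 600 − 9 = 591 left.
February 2088 has 29 days (2088 is a leap year): 591 − 29 = 562 left.
March 2088 has 31 days: 562 − 31 = 531 left.
April 2088 has 30 days: 531 − 30 = 501 left.
May 2088 has 31 days: 501 − 31 = 470 left.
June 2088 has 30 days: 470 − 30 = 440 left.
July 2088 has 31 days: 440 − 31 = 409 left.
August 2088 has 31 days: 409 − 31 = 378 left.
September 2088 has 30 days: 378 − 30 = 348 left.
October 2088 has 31 days: 348 − 31 = 317 left.
November 2088 has 30 days: 317 − 30 = 287 left.
December 2088 has 31 days: 287 − 31 = 256 left.
January 2089 has 31 days: 256 − 31 = 225 left.
February 2089 has 28 days (2089 is not a leap year): 225 − 28 = 197 left.
March 2089 has 31 days: 197 − 31 = 166 left.
April 2089 has 30 days: 166 − 30 = 136 left.
May 2089 has 31 days: 136 − 31 = 105 left.
June 2089 has 30 days: 105 − 30 = 75 left.
July 2089 has 31 days: 75 − 31 = 44 left.
August 2089 has 31 days: 44 − 31 = 13 left.
13 days into September 2089 → September 13, 2089.

September 13, 2089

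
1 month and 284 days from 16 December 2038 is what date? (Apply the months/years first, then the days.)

October 27, 2039

Counting forward 1 month and 284 days from December 16, 2038: first the month/year part, then the days.
month 12 + 1 = 13, which is month 1 of year 2039 → January 2039.
Day 16 is valid in January, giving January 16, 2039.
Now add 284 days from January 16, 2039.
January has 31 days, so 31 − 16 = 15 days remain after January 16, 2039; 284 − 15 = 269 left.
February 2039 has 28 days (2039 is not a leap year): 269 − 28 = 241 left.
March 2039 has 31 days: 241 − 31 = 210 left.
April 2039 has 30 days: 210 − 30 = 180 left.
May 2039 has 31 days: 180 − 31 = 149 left.
June 2039 has 30 days: 149 − 30 = 119 left.
July 2039 has 31 days: 119 − 31 = 88 left.
August 2039 has 31 days: 88 − 31 = 57 left.
September 2039 has 30 days: 57 − 30 = 27 left.
27 days into October 2039 → October 27, 2039.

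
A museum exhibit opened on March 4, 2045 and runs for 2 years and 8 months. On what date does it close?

November 4, 2047

Counting forward 2 years and 8 months from March 4, 2045.
+2 years → 2047; month 3 + 8 = 11 → November 2047.
Day 4 is valid in November, giving November 4, 2047.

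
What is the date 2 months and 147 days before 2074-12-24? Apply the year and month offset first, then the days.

Subtracting 2 months and 147 days from December 24, 2074: first the month/year part, then the days.
month 12 − 2 = 10 → October 2074.
Day 24 is valid in October, giving October 24, 2074.
Now subtract 147 days from October 24, 2074.
Going back 24 days from October 24, 2074 reaches the end of the previous month; 147 − 24 = 123 left.
September 2074 has 30 days: 123 − 30 = 93 left.
August 2074 has 31 days: 93 − 31 = 62 left.
July 2074 has 31 days: 62 − 31 = 31 left.
June 2074 has 30 days: 31 − 30 = 1 left.
May 2074 has 31 days; 31 − 1 = 30 → May 30, 2074.

May 30, 2074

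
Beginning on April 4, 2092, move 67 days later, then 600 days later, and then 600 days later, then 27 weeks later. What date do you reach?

March 30, 2096

Advancing 67 days from April 4, 2092:
April has 30 days, so 30 − 4 = 26 days remain after April 4, 2092; 67 − 26 = 41 left.
May 2092 has 31 days: 41 − 31 = 10 left.
10 days into June 2092 → June 10, 2092.
Adding 600 days from June 10, 2092:
June has 30 days, so 30 − 10 = 20 days remain after June 10, 2092; 600 − 20 = 580 left.
July 2092 has 31 days: 580 − 31 = 549 left.
August 2092 has 31 days: 549 − 31 = 518 left.
September 2092 has 30 days: 518 − 30 = 488 left.
October 2092 has 31 days: 488 − 31 = 457 left.
November 2092 has 30 days: 457 − 30 = 427 left.
December 2092 has 31 days: 427 − 31 = 396 left.
January 2093 has 31 days: 396 − 31 = 365 left.
February 2093 has 28 days (2093 is not a leap year): 365 − 28 = 337 left.
March 2093 has 31 days: 337 − 31 = 306 left.
April 2093 has 30 days: 306 − 30 = 276 left.
May 2093 has 31 days: 276 − 31 = 245 left.
June 2093 has 30 days: 245 − 30 = 215 left.
July 2093 has 31 days: 215 − 31 = 184 left.
August 2093 has 31 days: 184 − 31 = 153 left.
September 2093 has 30 days: 153 − 30 = 123 left.
October 2093 has 31 days: 123 − 31 = 92 left.
November 2093 has 30 days: 92 − 30 = 62 left.
December 2093 has 31 days: 62 − 31 = 31 left.
31 days into January 2094 → January 31, 2094.
Counting forward 600 days from January 31, 2094:
January has 31 days, so 31 − 31 = 0 days remain after January 31, 2094; 600 − 0 = 600 left.
February 2094 has 28 days (2094 is not a leap year): 600 − 28 = 572 left.
March 2094 has 31 days: 572 − 31 = 541 left.
April 2094 has 30 days: 541 − 30 = 511 left.
May 2094 has 31 days: 511 − 31 = 480 left.
June 2094 has 30 days: 480 − 30 = 450 left.
July 2094 has 31 days: 450 − 31 = 419 left.
August 2094 has 31 days: 419 − 31 = 388 left.
September 2094 has 30 days: 388 − 30 = 358 left.
October 2094 has 31 days: 358 − 31 = 327 left.
November 2094 has 30 days: 327 − 30 = 297 left.
December 2094 has 31 days: 297 − 31 = 266 left.
January 2095 has 31 days: 266 − 31 = 235 left.
February 2095 has 28 days (2095 is not a leap year): 235 − 28 = 207 left.
March 2095 has 31 days: 207 − 31 = 176 left.
April 2095 has 30 days: 176 − 30 = 146 left.
May 2095 has 31 days: 146 − 31 = 115 left.
June 2095 has 30 days: 115 − 30 = 85 left.
July 2095 has 31 days: 85 − 31 = 54 left.
August 2095 has 31 days: 54 − 31 = 23 left.
23 days into September 2095 → September 23, 2095.
Counting forward 27 weeks (= 189 days) from September 23, 2095:
September has 30 days, so 30 − 23 = 7 days remain after September 23, 2095; 189 − 7 = 182 left.
October 2095 has 31 days: 182 − 31 = 151 left.
November 2095 has 30 days: 151 − 30 = 121 left.
December 2095 has 31 days: 121 − 31 = 90 left.
January 2096 has 31 days: 90 − 31 = 59 left.
February 2096 has 29 days (2096 is a leap year): 59 − 29 = 30 left.
30 days into March 2096 → March 30, 2096.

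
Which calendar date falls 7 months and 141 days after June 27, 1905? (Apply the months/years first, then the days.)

Adding 7 months and 141 days from June 27, 1905: first the month/year part, then the days.
month 6 + 7 = 13, which is month 1 of year 1906 → January 1906.
Day 27 is valid in January, giving January 27, 1906.
Now add 141 days from January 27, 1906.
January has 31 days, so 31 − 27 = 4 days remain after January 27, 1906; 141 − 4 = 137 left.
February 1906 has 28 days (1906 is not a leap year): 137 − 28 = 109 left.
March 1906 has 31 days: 109 − 31 = 78 left.
April 1906 has 30 days: 78 − 30 = 48 left.
May 1906 has 31 days: 48 − 31 = 17 left.
17 days into June 1906 → June 17, 1906.

June 17, 1906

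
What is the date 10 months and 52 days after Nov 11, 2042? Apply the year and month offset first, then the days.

Advancing 10 months and 52 days from November 11, 2042: first the month/year part, then the days.
month 11 + 10 = 21, which is month 9 of year 2043 → September 2043.
Day 11 is valid in September, giving September 11, 2043.
Now add 52 days from September 11, 2043.
September has 30 days, so 30 − 11 = 19 days remain after September 11, 2043; 52 − 19 = 33 left.
October 2043 has 31 days: 33 − 31 = 2 left.
2 days into November 2043 → November 2, 2043.

November 2, 2043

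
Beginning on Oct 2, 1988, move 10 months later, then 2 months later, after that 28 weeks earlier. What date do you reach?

March 20, 1989

Adding 10 months from October 2, 1988:
month 10 + 10 = 20, which is month 8 of year 1989 → August 1989.
Day 2 is valid in August, giving August 2, 1989.
Adding 2 months from August 2, 1989:
month 8 + 2 = 10 → October 1989.
Day 2 is valid in October, giving October 2, 1989.
Counting back 28 weeks (= 196 days) from October 2, 1989:
Going back 2 days from October 2, 1989 reaches the end of the previous month; 196 − 2 = 194 left.
September 1989 has 30 days: 194 − 30 = 164 left.
August 1989 has 31 days: 164 − 31 = 133 left.
July 1989 has 31 days: 133 − 31 = 102 left.
June 1989 has 30 days: 102 − 30 = 72 left.
May 1989 has 31 days: 72 − 31 = 41 left.
April 1989 has 30 days: 41 − 30 = 11 left.
March 1989 has 31 days; 31 − 11 = 20 → March 20, 1989.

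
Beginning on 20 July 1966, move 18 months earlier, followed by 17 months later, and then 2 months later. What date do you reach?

Counting back 18 months from July 20, 1966:
month 7 − 18 = -11, which is month 1 of year 1965 → January 1965.
Day 20 is valid in January, giving January 20, 1965.
Adding 17 months from January 20, 1965:
month 1 + 17 = 18, which is month 6 of year 1966 → June 1966.
Day 20 is valid in June, giving June 20, 1966.
Adding 2 months from June 20, 1966:
month 6 + 2 = 8 → August 1966.
Day 20 is valid in August, giving August 20, 1966.

August 20, 1966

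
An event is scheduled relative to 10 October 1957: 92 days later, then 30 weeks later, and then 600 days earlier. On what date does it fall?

December 16, 1956

Adding 92 days from October 10, 1957:
October has 31 days, so 31 − 10 = 21 days remain after October 10, 1957; 92 − 21 = 71 left.
November 1957 has 30 days: 71 − 30 = 41 left.
December 1957 has 31 days: 41 − 31 = 10 left.
10 days into January 1958 → January 10, 1958.
Counting forward 30 weeks (= 210 days) from January 10, 1958:
January has 31 days, so 31 − 10 = 21 days remain after January 10, 1958; 210 − 21 = 189 left.
February 1958 has 28 days (1958 is not a leap year): 189 − 28 = 161 left.
March 1958 has 31 days: 161 − 31 = 130 left.
April 1958 has 30 days: 130 − 30 = 100 left.
May 1958 has 31 days: 100 − 31 = 69 left.
June 1958 has 30 days: 69 − 30 = 39 left.
July 1958 has 31 days: 39 − 31 = 8 left.
8 days into August 1958 → August 8, 1958.
Subtracting 600 days from August 8, 1958:
Going back 8 days from August 8, 1958 reaches the end of the previous month; 600 − 8 = 592 left.
July 1958 has 31 days: 592 − 31 = 561 left.
June 1958 has 30 days: 561 − 30 = 531 left.
May 1958 has 31 days: 531 − 31 = 500 left.
April 1958 has 30 days: 500 − 30 = 470 left.
March 1958 has 31 days: 470 − 31 = 439 left.
February 1958 has 28 days (1958 is not a leap year): 439 − 28 = 411 left.
January 1958 has 31 days: 411 − 31 = 380 left.
December 1957 has 31 days: 380 − 31 = 349 left.
November 1957 has 30 days: 349 − 30 = 319 left.
October 1957 has 31 days: 319 − 31 = 288 left.
September 1957 has 30 days: 288 − 30 = 258 left.
August 1957 has 31 days: 258 − 31 = 227 left.
July 1957 has 31 days: 227 − 31 = 196 left.
June 1957 has 30 days: 196 − 30 = 166 left.
May 1957 has 31 days: 166 − 31 = 135 left.
April 1957 has 30 days: 135 − 30 = 105 left.
March 1957 has 31 days: 105 − 31 = 74 left.
February 1957 has 28 days (1957 is not a leap year): 74 − 28 = 46 left.
January 1957 has 31 days: 46 − 31 = 15 left.
December 1956 has 31 days; 31 − 15 = 16 → December 16, 1956.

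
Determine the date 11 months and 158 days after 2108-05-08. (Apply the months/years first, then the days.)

Adding 11 months and 158 days from May 8, 2108: first the month/year part, then the days.
month 5 + 11 = 16, which is month 4 of year 2109 → April 2109.
Day 8 is valid in April, giving April 8, 2109.
Now add 158 days from April 8, 2109.
April has 30 days, so 30 − 8 = 22 days remain after April 8, 2109; 158 − 22 = 136 left.
May 2109 has 31 days: 136 − 31 = 105 left.
June 2109 has 30 days: 105 − 30 = 75 left.
July 2109 has 31 days: 75 − 31 = 44 left.
August 2109 has 31 days: 44 − 31 = 13 left.
13 days into September 2109 → September 13, 2109.

September 13, 2109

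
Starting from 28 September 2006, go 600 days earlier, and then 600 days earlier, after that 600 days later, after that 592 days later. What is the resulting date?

Subtracting 600 days from September 28, 2006:
Going back 28 days from September 28, 2006 reaches the end of the previous month; 600 − 28 = 572 left.
August 2006 has 31 days: 572 − 31 = 541 left.
July 2006 has 31 days: 541 − 31 = 510 left.
June 2006 has 30 days: 510 − 30 = 480 left.
May 2006 has 31 days: 480 − 31 = 449 left.
April 2006 has 30 days: 449 − 30 = 419 left.
March 2006 has 31 days: 419 − 31 = 388 left.
February 2006 has 28 days (2006 is not a leap year): 388 − 28 = 360 left.
January 2006 has 31 days: 360 − 31 = 329 left.
December 2005 has 31 days: 329 − 31 = 298 left.
November 2005 has 30 days: 298 − 30 = 268 left.
October 2005 has 31 days: 268 − 31 = 237 left.
September 2005 has 30 days: 237 − 30 = 207 left.
August 2005 has 31 days: 207 − 31 = 176 left.
July 2005 has 31 days: 176 − 31 = 145 left.
June 2005 has 30 days: 145 − 30 = 115 left.
May 2005 has 31 days: 115 − 31 = 84 left.
April 2005 has 30 days: 84 − 30 = 54 left.
March 2005 has 31 days: 54 − 31 = 23 left.
February 2005 has 28 days; 28 − 23 = 5 → February 5, 2005.
Counting back 600 days from February 5, 2005:
Going back 5 days from February 5, 2005 reaches the end of the previous month; 600 − 5 = 595 left.
January 2005 has 31 days: 595 − 31 = 564 left.
December 2004 has 31 days: 564 − 31 = 533 left.
November 2004 has 30 days: 533 − 30 = 503 left.
October 2004 has 31 days: 503 − 31 = 472 left.
September 2004 has 30 days: 472 − 30 = 442 left.
August 2004 has 31 days: 442 − 31 = 411 left.
July 2004 has 31 days: 411 − 31 = 380 left.
June 2004 has 30 days: 380 − 30 = 350 left.
May 2004 has 31 days: 350 − 31 = 319 left.
April 2004 has 30 days: 319 − 30 = 289 left.
March 2004 has 31 days: 289 − 31 = 258 left.
February 2004 has 29 days (2004 is a leap year): 258 − 29 = 229 left.
January 2004 has 31 days: 229 − 31 = 198 left.
December 2003 has 31 days: 198 − 31 = 167 left.
November 2003 has 30 days: 167 − 30 = 137 left.
October 2003 has 31 days: 137 − 31 = 106 left.
September 2003 has 30 days: 106 − 30 = 76 left.
August 2003 has 31 days: 76 − 31 = 45 left.
July 2003 has 31 days: 45 − 31 = 14 left.
June 2003 has 30 days; 30 − 14 = 16 → June 16, 2003.
Adding 600 days from June 16, 2003:
June has 30 days, so 30 − 16 = 14 days remain after June 16, 2003; 600 − 14 = 586 left.
July 2003 has 31 days: 586 − 31 = 555 left.
August 2003 has 31 days: 555 − 31 = 524 left.
September 2003 has 30 days: 524 − 30 = 494 left.
October 2003 has 31 days: 494 − 31 = 463 left.
November 2003 has 30 days: 463 − 30 = 433 left.
December 2003 has 31 days: 433 − 31 = 402 left.
January 2004 has 31 days: 402 − 31 = 371 left.
February 2004 has 29 days (2004 is a leap year): 371 − 29 = 342 left.
March 2004 has 31 days: 342 − 31 = 311 left.
April 2004 has 30 days: 311 − 30 = 281 left.
May 2004 has 31 days: 281 − 31 = 250 left.
June 2004 has 30 days: 250 − 30 = 220 left.
July 2004 has 31 days: 220 − 31 = 189 left.
August 2004 has 31 days: 189 − 31 = 158 left.
September 2004 has 30 days: 158 − 30 = 128 left.
October 2004 has 31 days: 128 − 31 = 97 left.
November 2004 has 30 days: 97 − 30 = 67 left.
December 2004 has 31 days: 67 − 31 = 36 left.
January 2005 has 31 days: 36 − 31 = 5 left.
5 days into February 2005 → February 5, 2005.
Adding 592 days from February 5, 2005:
February has 28 days, so 28 − 5 = 23 days remain after February 5, 2005; 592 − 23 = 569 left.
March 2005 has 31 days: 569 − 31 = 538 left.
April 2005 has 30 days: 538 − 30 = 508 left.
May 2005 has 31 days: 508 − 31 = 477 left.
June 2005 has 30 days: 477 − 30 = 447 left.
July 2005 has 31 days: 447 − 31 = 416 left.
August 2005 has 31 days: 416 − 31 = 385 left.
September 2005 has 30 days: 385 − 30 = 355 left.
October 2005 has 31 days: 355 − 31 = 324 left.
November 2005 has 30 days: 324 − 30 = 294 left.
December 2005 has 31 days: 294 − 31 = 263 left.
January 2006 has 31 days: 263 − 31 = 232 left.
February 2006 has 28 days (2006 is not a leap year): 232 − 28 = 204 left.
March 2006 has 31 days: 204 − 31 = 173 left.
April 2006 has 30 days: 173 − 30 = 143 left.
May 2006 has 31 days: 143 − 31 = 112 left.
June 2006 has 30 days: 112 − 30 = 82 left.
July 2006 has 31 days: 82 − 31 = 51 left.
August 2006 has 31 days: 51 − 31 = 20 left.
20 days into September 2006 → September 20, 2006.

September 20, 2006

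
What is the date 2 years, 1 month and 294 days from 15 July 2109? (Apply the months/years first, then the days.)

Counting forward 2 years, 1 month and 294 days from July 15, 2109: first the month/year part, then the days.
+2 years → 2111; month 7 + 1 = 8 → August 2111.
Day 15 is valid in August, giving August 15, 2111.
Now add 294 days from August 15, 2111.
August has 31 days, so 31 − 15 = 16 days remain after August 15, 2111; 294 − 16 = 278 left.
September 2111 has 30 days: 278 − 30 = 248 left.
October 2111 has 31 days: 248 − 31 = 217 left.
November 2111 has 30 days: 217 − 30 = 187 left.
December 2111 has 31 days: 187 − 31 = 156 left.
January 2112 has 31 days: 156 − 31 = 125 left.
February 2112 has 29 days (2112 is a leap year): 125 − 29 = 96 left.
March 2112 has 31 days: 96 − 31 = 65 left.
April 2112 has 30 days: 65 − 30 = 35 left.
May 2112 has 31 days: 35 − 31 = 4 left.
4 days into June 2112 → June 4, 2112.

June 4, 2112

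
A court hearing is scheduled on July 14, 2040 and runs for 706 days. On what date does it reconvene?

Counting forward 706 days from July 14, 2040.
July has 31 days, so 31 − 14 = 17 days remain after July 14, 2040; 706 − 17 = 689 left.
August 2040 has 31 days: 689 − 31 = 658 left.
September 2040 has 30 days: 658 − 30 = 628 left.
October 2040 has 31 days: 628 − 31 = 597 left.
November 2040 has 30 days: 597 − 30 = 567 left.
December 2040 has 31 days: 567 − 31 = 536 left.
January 2041 has 31 days: 536 − 31 = 505 left.
February 2041 has 28 days (2041 is not a leap year): 505 − 28 = 477 left.
March 2041 has 31 days: 477 − 31 = 446 left.
April 2041 has 30 days: 446 − 30 = 416 left.
May 2041 has 31 days: 416 − 31 = 385 left.
June 2041 has 30 days: 385 − 30 = 355 left.
July 2041 has 31 days: 355 − 31 = 324 left.
August 2041 has 31 days: 324 − 31 = 293 left.
September 2041 has 30 days: 293 − 30 = 263 left.
October 2041 has 31 days: 263 − 31 = 232 left.
November 2041 has 30 days: 232 − 30 = 202 left.
December 2041 has 31 days: 202 − 31 = 171 left.
January 2042 has 31 days: 171 − 31 = 140 left.
February 2042 has 28 days (2042 is not a leap year): 140 − 28 = 112 left.
March 2042 has 31 days: 112 − 31 = 81 left.
April 2042 has 30 days: 81 − 30 = 51 left.
May 2042 has 31 days: 51 − 31 = 20 left.
20 days into June 2042 → June 20, 2042.

June 20, 2042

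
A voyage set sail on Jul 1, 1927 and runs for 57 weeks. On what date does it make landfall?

August 3, 1928

Adding 57 weeks = 399 days from July 1, 1927.
July has 31 days, so 31 − 1 = 30 days remain after July 1, 1927; 399 − 30 = 369 left.
August 1927 has 31 days: 369 − 31 = 338 left.
September 1927 has 30 days: 338 − 30 = 308 left.
October 1927 has 31 days: 308 − 31 = 277 left.
November 1927 has 30 days: 277 − 30 = 247 left.
December 1927 has 31 days: 247 − 31 = 216 left.
January 1928 has 31 days: 216 − 31 = 185 left.
February 1928 has 29 days (1928 is a leap year): 185 − 29 = 156 left.
March 1928 has 31 days: 156 − 31 = 125 left.
April 1928 has 30 days: 125 − 30 = 95 left.
May 1928 has 31 days: 95 − 31 = 64 left.
June 1928 has 30 days: 64 − 30 = 34 left.
July 1928 has 31 days: 34 − 31 = 3 left.
3 days into August 1928 → August 3, 1928.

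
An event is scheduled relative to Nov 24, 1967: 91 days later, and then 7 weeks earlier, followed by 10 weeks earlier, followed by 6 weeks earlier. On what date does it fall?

September 15, 1967

Adding 91 days from November 24, 1967:
November has 30 days, so 30 − 24 = 6 days remain after November 24, 1967; 91 − 6 = 85 left.
December 1967 has 31 days: 85 − 31 = 54 left.
January 1968 has 31 days: 54 − 31 = 23 left.
23 days into February 1968 → February 23, 1968.
Counting back 7 weeks (= 49 days) from February 23, 1968:
Going back 23 days from February 23, 1968 reaches the end of the previous month; 49 − 23 = 26 left.
January 1968 has 31 days; 31 − 26 = 5 → January 5, 1968.
Going back 10 weeks (= 70 days) from January 5, 1968:
Going back 5 days from January 5, 1968 reaches the end of the previous month; 70 − 5 = 65 left.
December 1967 has 31 days: 65 − 31 = 34 left.
November 1967 has 30 days: 34 − 30 = 4 left.
October 1967 has 31 days; 31 − 4 = 27 → October 27, 1967.
Going back 6 weeks (= 42 days) from October 27, 1967:
Going back 27 days from October 27, 1967 reaches the end of the previous month; 42 − 27 = 15 left.
September 1967 has 30 days; 30 − 15 = 15 → September 15, 1967.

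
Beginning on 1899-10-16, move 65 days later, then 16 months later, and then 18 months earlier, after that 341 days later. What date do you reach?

Counting forward 65 days from October 16, 1899:
October has 31 days, so 31 − 16 = 15 days remain after October 16, 1899; 65 − 15 = 50 left.
November 1899 has 30 days: 50 − 30 = 20 left.
20 days into December 1899 → December 20, 1899.
Adding 16 months from December 20, 1899:
month 12 + 16 = 28, which is month 4 of year 1901 → April 1901.
Day 20 is valid in April, giving April 20, 1901.
Going back 18 months from April 20, 1901:
month 4 − 18 = -14, which is month 10 of year 1899 → October 1899.
Day 20 is valid in October, giving October 20, 1899.
Advancing 341 days from October 20, 1899:
October has 31 days, so 31 − 20 = 11 days remain after October 20, 1899; 341 − 11 = 330 left.
November 1899 has 30 days: 330 − 30 = 300 left.
December 1899 has 31 days: 300 − 31 = 269 left.
January 1900 has 31 days: 269 − 31 = 238 left.
February 1900 has 28 days (1900 is not a leap year (divisible by 100 but not 400)): 238 − 28 = 210 left.
March 1900 has 31 days: 210 − 31 = 179 left.
April 1900 has 30 days: 179 − 30 = 149 left.
May 1900 has 31 days: 149 − 31 = 118 left.
June 1900 has 30 days: 118 − 30 = 88 left.
July 1900 has 31 days: 88 − 31 = 57 left.
August 1900 has 31 days: 57 − 31 = 26 left.
26 days into September 1900 → September 26, 1900.

September 26, 1900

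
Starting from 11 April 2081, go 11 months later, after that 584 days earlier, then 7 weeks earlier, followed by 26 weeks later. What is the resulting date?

Counting forward 11 months from April 11, 2081:
month 4 + 11 = 15, which is month 3 of year 2082 → March 2082.
Day 11 is valid in March, giving March 11, 2082.
Subtracting 584 days from March 11, 2082:
Going back 11 days from March 11, 2082 reaches the end of the previous month; 584 − 11 = 573 left.
February 2082 has 28 days (2082 is not a leap year): 573 − 28 = 545 left.
January 2082 has 31 days: 545 − 31 = 514 left.
December 2081 has 31 days: 514 − 31 = 483 left.
November 2081 has 30 days: 483 − 30 = 453 left.
October 2081 has 31 days: 453 − 31 = 422 left.
September 2081 has 30 days: 422 − 30 = 392 left.
August 2081 has 31 days: 392 − 31 = 361 left.
July 2081 has 31 days: 361 − 31 = 330 left.
June 2081 has 30 days: 330 − 30 = 300 left.
May 2081 has 31 days: 300 − 31 = 269 left.
April 2081 has 30 days: 269 − 30 = 239 left.
March 2081 has 31 days: 239 − 31 = 208 left.
February 2081 has 28 days (2081 is not a leap year): 208 − 28 = 180 left.
January 2081 has 31 days: 180 − 31 = 149 left.
December 2080 has 31 days: 149 − 31 = 118 left.
November 2080 has 30 days: 118 − 30 = 88 left.
October 2080 has 31 days: 88 − 31 = 57 left.
September 2080 has 30 days: 57 − 30 = 27 left.
August 2080 has 31 days; 31 − 27 = 4 → August 4, 2080.
Subtracting 7 weeks (= 49 days) from August 4, 2080:
Going back 4 days from August 4, 2080 reaches the end of the previous month; 49 − 4 = 45 left.
July 2080 has 31 days: 45 − 31 = 14 left.
June 2080 has 30 days; 30 − 14 = 16 → June 16, 2080.
Adding 26 weeks (= 182 days) from June 16, 2080:
June has 30 days, so 30 − 16 = 14 days remain after June 16, 2080; 182 − 14 = 168 left.
July 2080 has 31 days: 168 − 31 = 137 left.
August 2080 has 31 days: 137 − 31 = 106 left.
September 2080 has 30 days: 106 − 30 = 76 left.
October 2080 has 31 days: 76 − 31 = 45 left.
November 2080 has 30 days: 45 − 30 = 15 left.
15 days into December 2080 → December 15, 2080.

December 15, 2080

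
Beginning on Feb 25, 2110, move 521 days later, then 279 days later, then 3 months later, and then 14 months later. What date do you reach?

Advancing 521 days from February 25, 2110:
February has 28 days, so 28 − 25 = 3 days remain after February 25, 2110; 521 − 3 = 518 left.
March 2110 has 31 days: 518 − 31 = 487 left.
April 2110 has 30 days: 487 − 30 = 457 left.
May 2110 has 31 days: 457 − 31 = 426 left.
June 2110 has 30 days: 426 − 30 = 396 left.
July 2110 has 31 days: 396 − 31 = 365 left.
August 2110 has 31 days: 365 − 31 = 334 left.
September 2110 has 30 days: 334 − 30 = 304 left.
October 2110 has 31 days: 304 − 31 = 273 left.
November 2110 has 30 days: 273 − 30 = 243 left.
December 2110 has 31 days: 243 − 31 = 212 left.
January 2111 has 31 days: 212 − 31 = 181 left.
February 2111 has 28 days (2111 is not a leap year): 181 − 28 = 153 left.
March 2111 has 31 days: 153 − 31 = 122 left.
April 2111 has 30 days: 122 − 30 = 92 left.
May 2111 has 31 days: 92 − 31 = 61 left.
June 2111 has 30 days: 61 − 30 = 31 left.
31 days into July 2111 → July 31, 2111.
Counting forward 279 days from July 31, 2111:
July has 31 days, so 31 − 31 = 0 days remain after July 31, 2111; 279 − 0 = 279 left.
August 2111 has 31 days: 279 − 31 = 248 left.
September 2111 has 30 days: 248 − 30 = 218 left.
October 2111 has 31 days: 218 − 31 = 187 left.
November 2111 has 30 days: 187 − 30 = 157 left.
December 2111 has 31 days: 157 − 31 = 126 left.
January 2112 has 31 days: 126 − 31 = 95 left.
February 2112 has 29 days (2112 is a leap year): 95 − 29 = 66 left.
March 2112 has 31 days: 66 − 31 = 35 left.
April 2112 has 30 days: 35 − 30 = 5 left.
5 days into May 2112 → May 5, 2112.
Adding 3 months from May 5, 2112:
month 5 + 3 = 8 → August 2112.
Day 5 is valid in August, giving August 5, 2112.
Adding 14 months from August 5, 2112:
month 8 + 14 = 22, which is month 10 of year 2113 → October 2113.
Day 5 is valid in October, giving October 5, 2113.

October 5, 2113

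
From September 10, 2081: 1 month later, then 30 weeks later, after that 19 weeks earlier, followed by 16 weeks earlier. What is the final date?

Advancing 1 month from September 10, 2081:
month 9 + 1 = 10 → October 2081.
Day 10 is valid in October, giving October 10, 2081.
Counting forward 30 weeks (= 210 days) from October 10, 2081:
October has 31 days, so 31 − 10 = 21 days remain after October 10, 2081; 210 − 21 = 189 left.
November 2081 has 30 days: 189 − 30 = 159 left.
December 2081 has 31 days: 159 − 31 = 128 left.
January 2082 has 31 days: 128 − 31 = 97 left.
February 2082 has 28 days (2082 is not a leap year): 97 − 28 = 69 left.
March 2082 has 31 days: 69 − 31 = 38 left.
April 2082 has 30 days: 38 − 30 = 8 left.
8 days into May 2082 → May 8, 2082.
Counting back 19 weeks (= 133 days) from May 8, 2082:
Going back 8 days from May 8, 2082 reaches the end of the previous month; 133 − 8 = 125 left.
April 2082 has 30 days: 125 − 30 = 95 left.
March 2082 has 31 days: 95 − 31 = 64 left.
February 2082 has 28 days (2082 is not a leap year): 64 − 28 = 36 left.
January 2082 has 31 days: 36 − 31 = 5 left.
December 2081 has 31 days; 31 − 5 = 26 → December 26, 2081.
Counting back 16 weeks (= 112 days) from December 26, 2081:
Going back 26 days from December 26, 2081 reaches the end of the previous month; 112 − 26 = 86 left.
November 2081 has 30 days: 86 − 30 = 56 left.
October 2081 has 31 days: 56 − 31 = 25 left.
September 2081 has 30 days; 30 − 25 = 5 → September 5, 2081.

September 5, 2081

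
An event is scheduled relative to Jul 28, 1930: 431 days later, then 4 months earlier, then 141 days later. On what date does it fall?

October 21, 1931

Adding 431 days from July 28, 1930:
July has 31 days, so 31 − 28 = 3 days remain after July 28, 1930; 431 − 3 = 428 left.
August 1930 has 31 days: 428 − 31 = 397 left.
September 1930 has 30 days: 397 − 30 = 367 left.
October 1930 has 31 days: 367 − 31 = 336 left.
November 1930 has 30 days: 336 − 30 = 306 left.
December 1930 has 31 days: 306 − 31 = 275 left.
January 1931 has 31 days: 275 − 31 = 244 left.
February 1931 has 28 days (1931 is not a leap year): 244 − 28 = 216 left.
March 1931 has 31 days: 216 − 31 = 185 left.
April 1931 has 30 days: 185 − 30 = 155 left.
May 1931 has 31 days: 155 − 31 = 124 left.
June 1931 has 30 days: 124 − 30 = 94 left.
July 1931 has 31 days: 94 − 31 = 63 left.
August 1931 has 31 days: 63 − 31 = 32 left.
September 1931 has 30 days: 32 − 30 = 2 left.
2 days into October 1931 → October 2, 1931.
Counting back 4 months from October 2, 1931:
month 10 − 4 = 6 → June 1931.
Day 2 is valid in June, giving June 2, 1931.
Adding 141 days from June 2, 1931:
June has 30 days, so 30 − 2 = 28 days remain after June 2, 1931; 141 − 28 = 113 left.
July 1931 has 31 days: 113 − 31 = 82 left.
August 1931 has 31 days: 82 − 31 = 51 left.
September 1931 has 30 days: 51 − 30 = 21 left.
21 days into October 1931 → October 21, 1931.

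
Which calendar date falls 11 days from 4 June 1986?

June 15, 1986

Counting forward 11 days from June 4, 1986.
June has 30 days; 4 + 11 = 15, still in June.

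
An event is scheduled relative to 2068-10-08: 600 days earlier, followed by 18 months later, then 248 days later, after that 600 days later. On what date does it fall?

Going back 600 days from October 8, 2068:
Going back 8 days from October 8, 2068 reaches the end of the previous month; 600 − 8 = 592 left.
September 2068 has 30 days: 592 − 30 = 562 left.
August 2068 has 31 days: 562 − 31 = 531 left.
July 2068 has 31 days: 531 − 31 = 500 left.
June 2068 has 30 days: 500 − 30 = 470 left.
May 2068 has 31 days: 470 − 31 = 439 left.
April 2068 has 30 days: 439 − 30 = 409 left.
March 2068 has 31 days: 409 − 31 = 378 left.
February 2068 has 29 days (2068 is a leap year): 378 − 29 = 349 left.
January 2068 has 31 days: 349 − 31 = 318 left.
December 2067 has 31 days: 318 − 31 = 287 left.
November 2067 has 30 days: 287 − 30 = 257 left.
October 2067 has 31 days: 257 − 31 = 226 left.
September 2067 has 30 days: 226 − 30 = 196 left.
August 2067 has 31 days: 196 − 31 = 165 left.
July 2067 has 31 days: 165 − 31 = 134 left.
June 2067 has 30 days: 134 − 30 = 104 left.
May 2067 has 31 days: 104 − 31 = 73 left.
April 2067 has 30 days: 73 − 30 = 43 left.
March 2067 has 31 days: 43 − 31 = 12 left.
February 2067 has 28 days; 28 − 12 = 16 → February 16, 2067.
Adding 18 months from February 16, 2067:
month 2 + 18 = 20, which is month 8 of year 2068 → August 2068.
Day 16 is valid in August, giving August 16, 2068.
Counting forward 248 days from August 16, 2068:
August has 31 days, so 31 − 16 = 15 days remain after August 16, 2068; 248 − 15 = 233 left.
September 2068 has 30 days: 233 − 30 = 203 left.
October 2068 has 31 days: 203 − 31 = 172 left.
November 2068 has 30 days: 172 − 30 = 142 left.
December 2068 has 31 days: 142 − 31 = 111 left.
January 2069 has 31 days: 111 − 31 = 80 left.
February 2069 has 28 days (2069 is not a leap year): 80 − 28 = 52 left.
March 2069 has 31 days: 52 − 31 = 21 left.
21 days into April 2069 → April 21, 2069.
Counting forward 600 days from April 21, 2069:
April has 30 days, so 30 − 21 = 9 days remain after April 21, 2069; 600 − 9 = 591 left.
May 2069 has 31 days: 591 − 31 = 560 left.
June 2069 has 30 days: 560 − 30 = 530 left.
July 2069 has 31 days: 530 − 31 = 499 left.
August 2069 has 31 days: 499 − 31 = 468 left.
September 2069 has 30 days: 468 − 30 = 438 left.
October 2069 has 31 days: 438 − 31 = 407 left.
November 2069 has 30 days: 407 − 30 = 377 left.
December 2069 has 31 days: 377 − 31 = 346 left.
January 2070 has 31 days: 346 − 31 = 315 left.
February 2070 has 28 days (2070 is not a leap year): 315 − 28 = 287 left.
March 2070 has 31 days: 287 − 31 = 256 left.
April 2070 has 30 days: 256 − 30 = 226 left.
May 2070 has 31 days: 226 − 31 = 195 left.
June 2070 has 30 days: 195 − 30 = 165 left.
July 2070 has 31 days: 165 − 31 = 134 left.
August 2070 has 31 days: 134 − 31 = 103 left.
September 2070 has 30 days: 103 − 30 = 73 left.
October 2070 has 31 days: 73 − 31 = 42 left.
November 2070 has 30 days: 42 − 30 = 12 left.
12 days into December 2070 → December 12, 2070.

December 12, 2070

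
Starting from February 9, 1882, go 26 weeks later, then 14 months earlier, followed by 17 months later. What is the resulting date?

Advancing 26 weeks (= 182 days) from February 9, 1882:
February has 28 days, so 28 − 9 = 19 days remain after February 9, 1882; 182 − 19 = 163 left.
March 1882 has 31 days: 163 − 31 = 132 left.
April 1882 has 30 days: 132 − 30 = 102 left.
May 1882 has 31 days: 102 − 31 = 71 left.
June 1882 has 30 days: 71 − 30 = 41 left.
July 1882 has 31 days: 41 − 31 = 10 left.
10 days into August 1882 → August 10, 1882.
Subtracting 14 months from August 10, 1882:
month 8 − 14 = -6, which is month 6 of year 1881 → June 1881.
Day 10 is valid in June, giving June 10, 1881.
Adding 17 months from June 10, 1881:
month 6 + 17 = 23, which is month 11 of year 1882 → November 1882.
Day 10 is valid in November, giving November 10, 1882.

November 10, 1882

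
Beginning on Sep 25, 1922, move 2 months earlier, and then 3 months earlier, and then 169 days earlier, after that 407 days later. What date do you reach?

December 19, 1922

Going back 2 months from September 25, 1922:
month 9 − 2 = 7 → July 1922.
Day 25 is valid in July, giving July 25, 1922.
Subtracting 3 months from July 25, 1922:
month 7 − 3 = 4 → April 1922.
Day 25 is valid in April, giving April 25, 1922.
Subtracting 169 days from April 25, 1922:
Going back 25 days from April 25, 1922 reaches the end of the previous month; 169 − 25 = 144 left.
March 1922 has 31 days: 144 − 31 = 113 left.
February 1922 has 28 days (1922 is not a leap year): 113 − 28 = 85 left.
January 1922 has 31 days: 85 − 31 = 54 left.
December 1921 has 31 days: 54 − 31 = 23 left.
November 1921 has 30 days; 30 − 23 = 7 → November 7, 1921.
Adding 407 days from November 7, 1921:
November has 30 days, so 30 − 7 = 23 days remain after November 7, 1921; 407 − 23 = 384 left.
December 1921 has 31 days: 384 − 31 = 353 left.
January 1922 has 31 days: 353 − 31 = 322 left.
February 1922 has 28 days (1922 is not a leap year): 322 − 28 = 294 left.
March 1922 has 31 days: 294 − 31 = 263 left.
April 1922 has 30 days: 263 − 30 = 233 left.
May 1922 has 31 days: 233 − 31 = 202 left.
June 1922 has 30 days: 202 − 30 = 172 left.
July 1922 has 31 days: 172 − 31 = 141 left.
August 1922 has 31 days: 141 − 31 = 110 left.
September 1922 has 30 days: 110 − 30 = 80 left.
October 1922 has 31 days: 80 − 31 = 49 left.
November 1922 has 30 days: 49 − 30 = 19 left.
19 days into December 1922 → December 19, 1922.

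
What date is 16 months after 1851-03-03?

Adding 16 months from March 3, 1851.
month 3 + 16 = 19, which is month 7 of year 1852 → July 1852.
Day 3 is valid in July, giving July 3, 1852.

July 3, 1852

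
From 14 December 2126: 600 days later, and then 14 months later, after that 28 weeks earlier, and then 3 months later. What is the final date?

June 23, 2129

Counting forward 600 days from December 14, 2126:
December has 31 days, so 31 − 14 = 17 days remain after December 14, 2126; 600 − 17 = 583 left.
January 2127 has 31 days: 583 − 31 = 552 left.
February 2127 has 28 days (2127 is not a leap year): 552 − 28 = 524 left.
March 2127 has 31 days: 524 − 31 = 493 left.
April 2127 has 30 days: 493 − 30 = 463 left.
May 2127 has 31 days: 463 − 31 = 432 left.
June 2127 has 30 days: 432 − 30 = 402 left.
July 2127 has 31 days: 402 − 31 = 371 left.
August 2127 has 31 days: 371 − 31 = 340 left.
September 2127 has 30 days: 340 − 30 = 310 left.
October 2127 has 31 days: 310 − 31 = 279 left.
November 2127 has 30 days: 279 − 30 = 249 left.
December 2127 has 31 days: 249 − 31 = 218 left.
January 2128 has 31 days: 218 − 31 = 187 left.
February 2128 has 29 days (2128 is a leap year): 187 − 29 = 158 left.
March 2128 has 31 days: 158 − 31 = 127 left.
April 2128 has 30 days: 127 − 30 = 97 left.
May 2128 has 31 days: 97 − 31 = 66 left.
June 2128 has 30 days: 66 − 30 = 36 left.
July 2128 has 31 days: 36 − 31 = 5 left.
5 days into August 2128 → August 5, 2128.
Advancing 14 months from August 5, 2128:
month 8 + 14 = 22, which is month 10 of year 2129 → October 2129.
Day 5 is valid in October, giving October 5, 2129.
Counting back 28 weeks (= 196 days) from October 5, 2129:
Going back 5 days from October 5, 2129 reaches the end of the previous month; 196 − 5 = 191 left.
September 2129 has 30 days: 191 − 30 = 161 left.
August 2129 has 31 days: 161 − 31 = 130 left.
July 2129 has 31 days: 130 − 31 = 99 left.
June 2129 has 30 days: 99 − 30 = 69 left.
May 2129 has 31 days: 69 − 31 = 38 left.
April 2129 has 30 days: 38 − 30 = 8 left.
March 2129 has 31 days; 31 − 8 = 23 → March 23, 2129.
Advancing 3 months from March 23, 2129:
month 3 + 3 = 6 → June 2129.
Day 23 is valid in June, giving June 23, 2129.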